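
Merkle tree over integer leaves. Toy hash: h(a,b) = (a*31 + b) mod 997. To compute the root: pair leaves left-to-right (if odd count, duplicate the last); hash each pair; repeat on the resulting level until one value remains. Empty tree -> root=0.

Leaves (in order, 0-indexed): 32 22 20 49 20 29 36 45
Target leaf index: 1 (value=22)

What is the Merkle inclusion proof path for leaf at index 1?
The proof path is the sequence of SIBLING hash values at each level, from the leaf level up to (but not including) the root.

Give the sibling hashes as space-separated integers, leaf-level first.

Answer: 32 669 343

Derivation:
L0 (leaves): [32, 22, 20, 49, 20, 29, 36, 45], target index=1
L1: h(32,22)=(32*31+22)%997=17 [pair 0] h(20,49)=(20*31+49)%997=669 [pair 1] h(20,29)=(20*31+29)%997=649 [pair 2] h(36,45)=(36*31+45)%997=164 [pair 3] -> [17, 669, 649, 164]
  Sibling for proof at L0: 32
L2: h(17,669)=(17*31+669)%997=199 [pair 0] h(649,164)=(649*31+164)%997=343 [pair 1] -> [199, 343]
  Sibling for proof at L1: 669
L3: h(199,343)=(199*31+343)%997=530 [pair 0] -> [530]
  Sibling for proof at L2: 343
Root: 530
Proof path (sibling hashes from leaf to root): [32, 669, 343]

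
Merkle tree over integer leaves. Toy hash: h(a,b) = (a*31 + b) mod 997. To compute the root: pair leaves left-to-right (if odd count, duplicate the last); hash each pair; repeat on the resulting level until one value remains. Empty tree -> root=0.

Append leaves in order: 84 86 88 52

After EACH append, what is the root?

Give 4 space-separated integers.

Answer: 84 696 464 428

Derivation:
After append 84 (leaves=[84]):
  L0: [84]
  root=84
After append 86 (leaves=[84, 86]):
  L0: [84, 86]
  L1: h(84,86)=(84*31+86)%997=696 -> [696]
  root=696
After append 88 (leaves=[84, 86, 88]):
  L0: [84, 86, 88]
  L1: h(84,86)=(84*31+86)%997=696 h(88,88)=(88*31+88)%997=822 -> [696, 822]
  L2: h(696,822)=(696*31+822)%997=464 -> [464]
  root=464
After append 52 (leaves=[84, 86, 88, 52]):
  L0: [84, 86, 88, 52]
  L1: h(84,86)=(84*31+86)%997=696 h(88,52)=(88*31+52)%997=786 -> [696, 786]
  L2: h(696,786)=(696*31+786)%997=428 -> [428]
  root=428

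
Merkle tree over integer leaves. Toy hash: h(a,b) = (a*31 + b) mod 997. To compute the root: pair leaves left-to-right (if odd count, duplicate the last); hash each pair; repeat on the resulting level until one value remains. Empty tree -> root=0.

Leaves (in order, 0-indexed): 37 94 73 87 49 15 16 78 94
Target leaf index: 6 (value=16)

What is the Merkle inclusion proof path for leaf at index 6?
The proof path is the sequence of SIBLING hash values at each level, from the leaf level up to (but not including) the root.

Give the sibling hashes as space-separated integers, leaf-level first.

Answer: 78 537 941 459

Derivation:
L0 (leaves): [37, 94, 73, 87, 49, 15, 16, 78, 94], target index=6
L1: h(37,94)=(37*31+94)%997=244 [pair 0] h(73,87)=(73*31+87)%997=356 [pair 1] h(49,15)=(49*31+15)%997=537 [pair 2] h(16,78)=(16*31+78)%997=574 [pair 3] h(94,94)=(94*31+94)%997=17 [pair 4] -> [244, 356, 537, 574, 17]
  Sibling for proof at L0: 78
L2: h(244,356)=(244*31+356)%997=941 [pair 0] h(537,574)=(537*31+574)%997=272 [pair 1] h(17,17)=(17*31+17)%997=544 [pair 2] -> [941, 272, 544]
  Sibling for proof at L1: 537
L3: h(941,272)=(941*31+272)%997=530 [pair 0] h(544,544)=(544*31+544)%997=459 [pair 1] -> [530, 459]
  Sibling for proof at L2: 941
L4: h(530,459)=(530*31+459)%997=937 [pair 0] -> [937]
  Sibling for proof at L3: 459
Root: 937
Proof path (sibling hashes from leaf to root): [78, 537, 941, 459]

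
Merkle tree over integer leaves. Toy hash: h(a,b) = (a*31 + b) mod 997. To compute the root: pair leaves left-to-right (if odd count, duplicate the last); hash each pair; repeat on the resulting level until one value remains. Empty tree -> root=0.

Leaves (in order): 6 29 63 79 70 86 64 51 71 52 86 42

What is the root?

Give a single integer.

Answer: 397

Derivation:
L0: [6, 29, 63, 79, 70, 86, 64, 51, 71, 52, 86, 42]
L1: h(6,29)=(6*31+29)%997=215 h(63,79)=(63*31+79)%997=38 h(70,86)=(70*31+86)%997=262 h(64,51)=(64*31+51)%997=41 h(71,52)=(71*31+52)%997=259 h(86,42)=(86*31+42)%997=714 -> [215, 38, 262, 41, 259, 714]
L2: h(215,38)=(215*31+38)%997=721 h(262,41)=(262*31+41)%997=187 h(259,714)=(259*31+714)%997=767 -> [721, 187, 767]
L3: h(721,187)=(721*31+187)%997=604 h(767,767)=(767*31+767)%997=616 -> [604, 616]
L4: h(604,616)=(604*31+616)%997=397 -> [397]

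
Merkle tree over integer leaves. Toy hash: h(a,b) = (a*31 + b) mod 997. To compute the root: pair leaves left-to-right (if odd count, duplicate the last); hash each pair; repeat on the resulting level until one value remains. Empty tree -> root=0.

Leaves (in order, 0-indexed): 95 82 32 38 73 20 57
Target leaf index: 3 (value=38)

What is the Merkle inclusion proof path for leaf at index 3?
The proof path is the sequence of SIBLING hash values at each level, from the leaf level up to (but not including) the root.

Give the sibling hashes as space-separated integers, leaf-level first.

Answer: 32 36 813

Derivation:
L0 (leaves): [95, 82, 32, 38, 73, 20, 57], target index=3
L1: h(95,82)=(95*31+82)%997=36 [pair 0] h(32,38)=(32*31+38)%997=33 [pair 1] h(73,20)=(73*31+20)%997=289 [pair 2] h(57,57)=(57*31+57)%997=827 [pair 3] -> [36, 33, 289, 827]
  Sibling for proof at L0: 32
L2: h(36,33)=(36*31+33)%997=152 [pair 0] h(289,827)=(289*31+827)%997=813 [pair 1] -> [152, 813]
  Sibling for proof at L1: 36
L3: h(152,813)=(152*31+813)%997=540 [pair 0] -> [540]
  Sibling for proof at L2: 813
Root: 540
Proof path (sibling hashes from leaf to root): [32, 36, 813]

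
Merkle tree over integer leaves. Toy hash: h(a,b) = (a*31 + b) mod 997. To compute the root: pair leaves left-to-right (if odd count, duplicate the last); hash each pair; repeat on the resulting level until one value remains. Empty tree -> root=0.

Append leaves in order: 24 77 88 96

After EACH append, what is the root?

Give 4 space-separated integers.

Answer: 24 821 351 359

Derivation:
After append 24 (leaves=[24]):
  L0: [24]
  root=24
After append 77 (leaves=[24, 77]):
  L0: [24, 77]
  L1: h(24,77)=(24*31+77)%997=821 -> [821]
  root=821
After append 88 (leaves=[24, 77, 88]):
  L0: [24, 77, 88]
  L1: h(24,77)=(24*31+77)%997=821 h(88,88)=(88*31+88)%997=822 -> [821, 822]
  L2: h(821,822)=(821*31+822)%997=351 -> [351]
  root=351
After append 96 (leaves=[24, 77, 88, 96]):
  L0: [24, 77, 88, 96]
  L1: h(24,77)=(24*31+77)%997=821 h(88,96)=(88*31+96)%997=830 -> [821, 830]
  L2: h(821,830)=(821*31+830)%997=359 -> [359]
  root=359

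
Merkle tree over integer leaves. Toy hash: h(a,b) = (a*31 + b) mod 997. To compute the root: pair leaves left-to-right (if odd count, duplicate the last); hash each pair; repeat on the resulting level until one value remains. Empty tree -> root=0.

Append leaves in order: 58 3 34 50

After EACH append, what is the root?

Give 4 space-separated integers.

Answer: 58 804 90 106

Derivation:
After append 58 (leaves=[58]):
  L0: [58]
  root=58
After append 3 (leaves=[58, 3]):
  L0: [58, 3]
  L1: h(58,3)=(58*31+3)%997=804 -> [804]
  root=804
After append 34 (leaves=[58, 3, 34]):
  L0: [58, 3, 34]
  L1: h(58,3)=(58*31+3)%997=804 h(34,34)=(34*31+34)%997=91 -> [804, 91]
  L2: h(804,91)=(804*31+91)%997=90 -> [90]
  root=90
After append 50 (leaves=[58, 3, 34, 50]):
  L0: [58, 3, 34, 50]
  L1: h(58,3)=(58*31+3)%997=804 h(34,50)=(34*31+50)%997=107 -> [804, 107]
  L2: h(804,107)=(804*31+107)%997=106 -> [106]
  root=106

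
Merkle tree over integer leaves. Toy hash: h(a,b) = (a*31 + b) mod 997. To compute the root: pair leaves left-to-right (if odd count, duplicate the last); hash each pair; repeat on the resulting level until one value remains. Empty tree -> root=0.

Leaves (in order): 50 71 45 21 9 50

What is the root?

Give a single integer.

Answer: 56

Derivation:
L0: [50, 71, 45, 21, 9, 50]
L1: h(50,71)=(50*31+71)%997=624 h(45,21)=(45*31+21)%997=419 h(9,50)=(9*31+50)%997=329 -> [624, 419, 329]
L2: h(624,419)=(624*31+419)%997=820 h(329,329)=(329*31+329)%997=558 -> [820, 558]
L3: h(820,558)=(820*31+558)%997=56 -> [56]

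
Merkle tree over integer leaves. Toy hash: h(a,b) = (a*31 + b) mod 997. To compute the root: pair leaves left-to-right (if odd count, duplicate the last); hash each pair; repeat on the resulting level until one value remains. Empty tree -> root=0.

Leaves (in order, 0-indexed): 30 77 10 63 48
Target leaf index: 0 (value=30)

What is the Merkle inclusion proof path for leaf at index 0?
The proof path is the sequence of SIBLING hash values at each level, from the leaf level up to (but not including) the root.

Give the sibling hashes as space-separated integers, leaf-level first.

Answer: 77 373 299

Derivation:
L0 (leaves): [30, 77, 10, 63, 48], target index=0
L1: h(30,77)=(30*31+77)%997=10 [pair 0] h(10,63)=(10*31+63)%997=373 [pair 1] h(48,48)=(48*31+48)%997=539 [pair 2] -> [10, 373, 539]
  Sibling for proof at L0: 77
L2: h(10,373)=(10*31+373)%997=683 [pair 0] h(539,539)=(539*31+539)%997=299 [pair 1] -> [683, 299]
  Sibling for proof at L1: 373
L3: h(683,299)=(683*31+299)%997=535 [pair 0] -> [535]
  Sibling for proof at L2: 299
Root: 535
Proof path (sibling hashes from leaf to root): [77, 373, 299]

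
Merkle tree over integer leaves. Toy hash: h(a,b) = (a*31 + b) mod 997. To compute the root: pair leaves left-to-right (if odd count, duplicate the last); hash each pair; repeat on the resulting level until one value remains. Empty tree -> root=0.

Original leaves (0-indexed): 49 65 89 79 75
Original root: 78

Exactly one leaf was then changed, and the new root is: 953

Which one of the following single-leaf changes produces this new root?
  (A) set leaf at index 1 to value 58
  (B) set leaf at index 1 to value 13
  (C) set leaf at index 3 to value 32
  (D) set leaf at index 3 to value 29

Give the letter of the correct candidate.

Original leaves: [49, 65, 89, 79, 75]
Target new root: 953
Try each candidate change and compute the resulting root:
Candidate A: set leaf[1] = 58 -> leaves = [49, 58, 89, 79, 75]
  L0: [49, 58, 89, 79, 75]
  L1: h(49,58)=(49*31+58)%997=580 h(89,79)=(89*31+79)%997=844 h(75,75)=(75*31+75)%997=406 -> [580, 844, 406]
  L2: h(580,844)=(580*31+844)%997=878 h(406,406)=(406*31+406)%997=31 -> [878, 31]
  L3: h(878,31)=(878*31+31)%997=330 -> [330]
  root = 330 != target 953
Candidate B: set leaf[1] = 13 -> leaves = [49, 13, 89, 79, 75]
  L0: [49, 13, 89, 79, 75]
  L1: h(49,13)=(49*31+13)%997=535 h(89,79)=(89*31+79)%997=844 h(75,75)=(75*31+75)%997=406 -> [535, 844, 406]
  L2: h(535,844)=(535*31+844)%997=480 h(406,406)=(406*31+406)%997=31 -> [480, 31]
  L3: h(480,31)=(480*31+31)%997=953 -> [953]
  root = 953 == target 953  ** MATCH **
Candidate C: set leaf[3] = 32 -> leaves = [49, 65, 89, 32, 75]
  L0: [49, 65, 89, 32, 75]
  L1: h(49,65)=(49*31+65)%997=587 h(89,32)=(89*31+32)%997=797 h(75,75)=(75*31+75)%997=406 -> [587, 797, 406]
  L2: h(587,797)=(587*31+797)%997=51 h(406,406)=(406*31+406)%997=31 -> [51, 31]
  L3: h(51,31)=(51*31+31)%997=615 -> [615]
  root = 615 != target 953
Candidate D: set leaf[3] = 29 -> leaves = [49, 65, 89, 29, 75]
  L0: [49, 65, 89, 29, 75]
  L1: h(49,65)=(49*31+65)%997=587 h(89,29)=(89*31+29)%997=794 h(75,75)=(75*31+75)%997=406 -> [587, 794, 406]
  L2: h(587,794)=(587*31+794)%997=48 h(406,406)=(406*31+406)%997=31 -> [48, 31]
  L3: h(48,31)=(48*31+31)%997=522 -> [522]
  root = 522 != target 953
Candidate B produces the target root.

Answer: B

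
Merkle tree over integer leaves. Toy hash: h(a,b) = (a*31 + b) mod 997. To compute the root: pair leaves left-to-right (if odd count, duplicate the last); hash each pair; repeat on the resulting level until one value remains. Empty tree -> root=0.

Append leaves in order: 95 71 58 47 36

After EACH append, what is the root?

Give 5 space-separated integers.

After append 95 (leaves=[95]):
  L0: [95]
  root=95
After append 71 (leaves=[95, 71]):
  L0: [95, 71]
  L1: h(95,71)=(95*31+71)%997=25 -> [25]
  root=25
After append 58 (leaves=[95, 71, 58]):
  L0: [95, 71, 58]
  L1: h(95,71)=(95*31+71)%997=25 h(58,58)=(58*31+58)%997=859 -> [25, 859]
  L2: h(25,859)=(25*31+859)%997=637 -> [637]
  root=637
After append 47 (leaves=[95, 71, 58, 47]):
  L0: [95, 71, 58, 47]
  L1: h(95,71)=(95*31+71)%997=25 h(58,47)=(58*31+47)%997=848 -> [25, 848]
  L2: h(25,848)=(25*31+848)%997=626 -> [626]
  root=626
After append 36 (leaves=[95, 71, 58, 47, 36]):
  L0: [95, 71, 58, 47, 36]
  L1: h(95,71)=(95*31+71)%997=25 h(58,47)=(58*31+47)%997=848 h(36,36)=(36*31+36)%997=155 -> [25, 848, 155]
  L2: h(25,848)=(25*31+848)%997=626 h(155,155)=(155*31+155)%997=972 -> [626, 972]
  L3: h(626,972)=(626*31+972)%997=438 -> [438]
  root=438

Answer: 95 25 637 626 438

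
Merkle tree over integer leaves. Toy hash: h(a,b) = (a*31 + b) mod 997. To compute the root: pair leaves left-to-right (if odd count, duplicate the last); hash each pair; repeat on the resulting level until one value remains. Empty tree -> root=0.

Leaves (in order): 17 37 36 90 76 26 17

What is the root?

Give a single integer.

Answer: 741

Derivation:
L0: [17, 37, 36, 90, 76, 26, 17]
L1: h(17,37)=(17*31+37)%997=564 h(36,90)=(36*31+90)%997=209 h(76,26)=(76*31+26)%997=388 h(17,17)=(17*31+17)%997=544 -> [564, 209, 388, 544]
L2: h(564,209)=(564*31+209)%997=744 h(388,544)=(388*31+544)%997=608 -> [744, 608]
L3: h(744,608)=(744*31+608)%997=741 -> [741]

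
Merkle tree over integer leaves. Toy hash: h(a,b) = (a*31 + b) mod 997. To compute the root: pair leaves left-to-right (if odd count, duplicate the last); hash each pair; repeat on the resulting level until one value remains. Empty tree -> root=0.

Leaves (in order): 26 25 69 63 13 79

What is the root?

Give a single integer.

L0: [26, 25, 69, 63, 13, 79]
L1: h(26,25)=(26*31+25)%997=831 h(69,63)=(69*31+63)%997=208 h(13,79)=(13*31+79)%997=482 -> [831, 208, 482]
L2: h(831,208)=(831*31+208)%997=47 h(482,482)=(482*31+482)%997=469 -> [47, 469]
L3: h(47,469)=(47*31+469)%997=929 -> [929]

Answer: 929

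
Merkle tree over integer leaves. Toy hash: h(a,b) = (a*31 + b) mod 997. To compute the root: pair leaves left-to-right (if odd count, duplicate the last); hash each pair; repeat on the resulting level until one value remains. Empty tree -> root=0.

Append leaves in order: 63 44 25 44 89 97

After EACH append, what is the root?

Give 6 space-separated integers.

Answer: 63 3 893 912 765 24

Derivation:
After append 63 (leaves=[63]):
  L0: [63]
  root=63
After append 44 (leaves=[63, 44]):
  L0: [63, 44]
  L1: h(63,44)=(63*31+44)%997=3 -> [3]
  root=3
After append 25 (leaves=[63, 44, 25]):
  L0: [63, 44, 25]
  L1: h(63,44)=(63*31+44)%997=3 h(25,25)=(25*31+25)%997=800 -> [3, 800]
  L2: h(3,800)=(3*31+800)%997=893 -> [893]
  root=893
After append 44 (leaves=[63, 44, 25, 44]):
  L0: [63, 44, 25, 44]
  L1: h(63,44)=(63*31+44)%997=3 h(25,44)=(25*31+44)%997=819 -> [3, 819]
  L2: h(3,819)=(3*31+819)%997=912 -> [912]
  root=912
After append 89 (leaves=[63, 44, 25, 44, 89]):
  L0: [63, 44, 25, 44, 89]
  L1: h(63,44)=(63*31+44)%997=3 h(25,44)=(25*31+44)%997=819 h(89,89)=(89*31+89)%997=854 -> [3, 819, 854]
  L2: h(3,819)=(3*31+819)%997=912 h(854,854)=(854*31+854)%997=409 -> [912, 409]
  L3: h(912,409)=(912*31+409)%997=765 -> [765]
  root=765
After append 97 (leaves=[63, 44, 25, 44, 89, 97]):
  L0: [63, 44, 25, 44, 89, 97]
  L1: h(63,44)=(63*31+44)%997=3 h(25,44)=(25*31+44)%997=819 h(89,97)=(89*31+97)%997=862 -> [3, 819, 862]
  L2: h(3,819)=(3*31+819)%997=912 h(862,862)=(862*31+862)%997=665 -> [912, 665]
  L3: h(912,665)=(912*31+665)%997=24 -> [24]
  root=24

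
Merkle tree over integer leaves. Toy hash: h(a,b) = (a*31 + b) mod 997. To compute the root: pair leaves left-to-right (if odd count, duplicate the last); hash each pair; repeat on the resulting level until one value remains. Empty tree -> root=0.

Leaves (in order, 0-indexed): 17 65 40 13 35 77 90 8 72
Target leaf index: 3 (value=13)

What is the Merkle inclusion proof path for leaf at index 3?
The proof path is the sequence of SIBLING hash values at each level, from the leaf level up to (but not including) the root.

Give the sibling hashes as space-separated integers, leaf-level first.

Answer: 40 592 934 394

Derivation:
L0 (leaves): [17, 65, 40, 13, 35, 77, 90, 8, 72], target index=3
L1: h(17,65)=(17*31+65)%997=592 [pair 0] h(40,13)=(40*31+13)%997=256 [pair 1] h(35,77)=(35*31+77)%997=165 [pair 2] h(90,8)=(90*31+8)%997=804 [pair 3] h(72,72)=(72*31+72)%997=310 [pair 4] -> [592, 256, 165, 804, 310]
  Sibling for proof at L0: 40
L2: h(592,256)=(592*31+256)%997=662 [pair 0] h(165,804)=(165*31+804)%997=934 [pair 1] h(310,310)=(310*31+310)%997=947 [pair 2] -> [662, 934, 947]
  Sibling for proof at L1: 592
L3: h(662,934)=(662*31+934)%997=519 [pair 0] h(947,947)=(947*31+947)%997=394 [pair 1] -> [519, 394]
  Sibling for proof at L2: 934
L4: h(519,394)=(519*31+394)%997=531 [pair 0] -> [531]
  Sibling for proof at L3: 394
Root: 531
Proof path (sibling hashes from leaf to root): [40, 592, 934, 394]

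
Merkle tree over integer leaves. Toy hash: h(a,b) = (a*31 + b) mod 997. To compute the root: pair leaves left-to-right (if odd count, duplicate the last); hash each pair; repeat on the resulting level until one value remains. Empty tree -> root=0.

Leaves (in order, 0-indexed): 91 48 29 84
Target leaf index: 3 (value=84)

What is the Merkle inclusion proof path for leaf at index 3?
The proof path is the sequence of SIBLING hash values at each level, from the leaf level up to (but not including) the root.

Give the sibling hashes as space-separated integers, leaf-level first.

Answer: 29 875

Derivation:
L0 (leaves): [91, 48, 29, 84], target index=3
L1: h(91,48)=(91*31+48)%997=875 [pair 0] h(29,84)=(29*31+84)%997=983 [pair 1] -> [875, 983]
  Sibling for proof at L0: 29
L2: h(875,983)=(875*31+983)%997=192 [pair 0] -> [192]
  Sibling for proof at L1: 875
Root: 192
Proof path (sibling hashes from leaf to root): [29, 875]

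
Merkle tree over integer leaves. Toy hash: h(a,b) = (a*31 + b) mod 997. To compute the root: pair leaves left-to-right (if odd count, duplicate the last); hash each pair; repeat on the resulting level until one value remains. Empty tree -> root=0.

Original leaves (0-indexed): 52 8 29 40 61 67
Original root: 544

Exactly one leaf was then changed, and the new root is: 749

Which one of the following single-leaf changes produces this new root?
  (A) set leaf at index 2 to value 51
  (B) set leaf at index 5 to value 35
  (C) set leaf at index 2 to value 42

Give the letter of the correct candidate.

Answer: A

Derivation:
Original leaves: [52, 8, 29, 40, 61, 67]
Target new root: 749
Try each candidate change and compute the resulting root:
Candidate A: set leaf[2] = 51 -> leaves = [52, 8, 51, 40, 61, 67]
  L0: [52, 8, 51, 40, 61, 67]
  L1: h(52,8)=(52*31+8)%997=623 h(51,40)=(51*31+40)%997=624 h(61,67)=(61*31+67)%997=961 -> [623, 624, 961]
  L2: h(623,624)=(623*31+624)%997=994 h(961,961)=(961*31+961)%997=842 -> [994, 842]
  L3: h(994,842)=(994*31+842)%997=749 -> [749]
  root = 749 == target 749  ** MATCH **
Candidate B: set leaf[5] = 35 -> leaves = [52, 8, 29, 40, 61, 35]
  L0: [52, 8, 29, 40, 61, 35]
  L1: h(52,8)=(52*31+8)%997=623 h(29,40)=(29*31+40)%997=939 h(61,35)=(61*31+35)%997=929 -> [623, 939, 929]
  L2: h(623,939)=(623*31+939)%997=312 h(929,929)=(929*31+929)%997=815 -> [312, 815]
  L3: h(312,815)=(312*31+815)%997=517 -> [517]
  root = 517 != target 749
Candidate C: set leaf[2] = 42 -> leaves = [52, 8, 42, 40, 61, 67]
  L0: [52, 8, 42, 40, 61, 67]
  L1: h(52,8)=(52*31+8)%997=623 h(42,40)=(42*31+40)%997=345 h(61,67)=(61*31+67)%997=961 -> [623, 345, 961]
  L2: h(623,345)=(623*31+345)%997=715 h(961,961)=(961*31+961)%997=842 -> [715, 842]
  L3: h(715,842)=(715*31+842)%997=76 -> [76]
  root = 76 != target 749
Candidate A produces the target root.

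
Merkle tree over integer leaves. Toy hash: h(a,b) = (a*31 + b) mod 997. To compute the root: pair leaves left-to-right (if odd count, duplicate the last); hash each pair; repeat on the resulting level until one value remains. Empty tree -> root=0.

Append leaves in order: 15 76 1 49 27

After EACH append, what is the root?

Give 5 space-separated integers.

Answer: 15 541 851 899 682

Derivation:
After append 15 (leaves=[15]):
  L0: [15]
  root=15
After append 76 (leaves=[15, 76]):
  L0: [15, 76]
  L1: h(15,76)=(15*31+76)%997=541 -> [541]
  root=541
After append 1 (leaves=[15, 76, 1]):
  L0: [15, 76, 1]
  L1: h(15,76)=(15*31+76)%997=541 h(1,1)=(1*31+1)%997=32 -> [541, 32]
  L2: h(541,32)=(541*31+32)%997=851 -> [851]
  root=851
After append 49 (leaves=[15, 76, 1, 49]):
  L0: [15, 76, 1, 49]
  L1: h(15,76)=(15*31+76)%997=541 h(1,49)=(1*31+49)%997=80 -> [541, 80]
  L2: h(541,80)=(541*31+80)%997=899 -> [899]
  root=899
After append 27 (leaves=[15, 76, 1, 49, 27]):
  L0: [15, 76, 1, 49, 27]
  L1: h(15,76)=(15*31+76)%997=541 h(1,49)=(1*31+49)%997=80 h(27,27)=(27*31+27)%997=864 -> [541, 80, 864]
  L2: h(541,80)=(541*31+80)%997=899 h(864,864)=(864*31+864)%997=729 -> [899, 729]
  L3: h(899,729)=(899*31+729)%997=682 -> [682]
  root=682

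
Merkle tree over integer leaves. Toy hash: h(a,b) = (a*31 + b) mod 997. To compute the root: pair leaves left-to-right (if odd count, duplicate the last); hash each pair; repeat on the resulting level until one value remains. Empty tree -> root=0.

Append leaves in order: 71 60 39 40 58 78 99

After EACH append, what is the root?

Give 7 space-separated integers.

After append 71 (leaves=[71]):
  L0: [71]
  root=71
After append 60 (leaves=[71, 60]):
  L0: [71, 60]
  L1: h(71,60)=(71*31+60)%997=267 -> [267]
  root=267
After append 39 (leaves=[71, 60, 39]):
  L0: [71, 60, 39]
  L1: h(71,60)=(71*31+60)%997=267 h(39,39)=(39*31+39)%997=251 -> [267, 251]
  L2: h(267,251)=(267*31+251)%997=552 -> [552]
  root=552
After append 40 (leaves=[71, 60, 39, 40]):
  L0: [71, 60, 39, 40]
  L1: h(71,60)=(71*31+60)%997=267 h(39,40)=(39*31+40)%997=252 -> [267, 252]
  L2: h(267,252)=(267*31+252)%997=553 -> [553]
  root=553
After append 58 (leaves=[71, 60, 39, 40, 58]):
  L0: [71, 60, 39, 40, 58]
  L1: h(71,60)=(71*31+60)%997=267 h(39,40)=(39*31+40)%997=252 h(58,58)=(58*31+58)%997=859 -> [267, 252, 859]
  L2: h(267,252)=(267*31+252)%997=553 h(859,859)=(859*31+859)%997=569 -> [553, 569]
  L3: h(553,569)=(553*31+569)%997=763 -> [763]
  root=763
After append 78 (leaves=[71, 60, 39, 40, 58, 78]):
  L0: [71, 60, 39, 40, 58, 78]
  L1: h(71,60)=(71*31+60)%997=267 h(39,40)=(39*31+40)%997=252 h(58,78)=(58*31+78)%997=879 -> [267, 252, 879]
  L2: h(267,252)=(267*31+252)%997=553 h(879,879)=(879*31+879)%997=212 -> [553, 212]
  L3: h(553,212)=(553*31+212)%997=406 -> [406]
  root=406
After append 99 (leaves=[71, 60, 39, 40, 58, 78, 99]):
  L0: [71, 60, 39, 40, 58, 78, 99]
  L1: h(71,60)=(71*31+60)%997=267 h(39,40)=(39*31+40)%997=252 h(58,78)=(58*31+78)%997=879 h(99,99)=(99*31+99)%997=177 -> [267, 252, 879, 177]
  L2: h(267,252)=(267*31+252)%997=553 h(879,177)=(879*31+177)%997=507 -> [553, 507]
  L3: h(553,507)=(553*31+507)%997=701 -> [701]
  root=701

Answer: 71 267 552 553 763 406 701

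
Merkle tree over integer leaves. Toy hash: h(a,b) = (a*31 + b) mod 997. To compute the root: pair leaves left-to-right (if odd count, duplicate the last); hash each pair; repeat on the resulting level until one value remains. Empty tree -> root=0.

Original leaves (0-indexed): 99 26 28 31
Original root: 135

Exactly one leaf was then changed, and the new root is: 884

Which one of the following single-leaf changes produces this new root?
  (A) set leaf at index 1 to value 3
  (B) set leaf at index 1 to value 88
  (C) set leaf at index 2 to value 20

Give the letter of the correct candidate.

Original leaves: [99, 26, 28, 31]
Target new root: 884
Try each candidate change and compute the resulting root:
Candidate A: set leaf[1] = 3 -> leaves = [99, 3, 28, 31]
  L0: [99, 3, 28, 31]
  L1: h(99,3)=(99*31+3)%997=81 h(28,31)=(28*31+31)%997=899 -> [81, 899]
  L2: h(81,899)=(81*31+899)%997=419 -> [419]
  root = 419 != target 884
Candidate B: set leaf[1] = 88 -> leaves = [99, 88, 28, 31]
  L0: [99, 88, 28, 31]
  L1: h(99,88)=(99*31+88)%997=166 h(28,31)=(28*31+31)%997=899 -> [166, 899]
  L2: h(166,899)=(166*31+899)%997=63 -> [63]
  root = 63 != target 884
Candidate C: set leaf[2] = 20 -> leaves = [99, 26, 20, 31]
  L0: [99, 26, 20, 31]
  L1: h(99,26)=(99*31+26)%997=104 h(20,31)=(20*31+31)%997=651 -> [104, 651]
  L2: h(104,651)=(104*31+651)%997=884 -> [884]
  root = 884 == target 884  ** MATCH **
Candidate C produces the target root.

Answer: C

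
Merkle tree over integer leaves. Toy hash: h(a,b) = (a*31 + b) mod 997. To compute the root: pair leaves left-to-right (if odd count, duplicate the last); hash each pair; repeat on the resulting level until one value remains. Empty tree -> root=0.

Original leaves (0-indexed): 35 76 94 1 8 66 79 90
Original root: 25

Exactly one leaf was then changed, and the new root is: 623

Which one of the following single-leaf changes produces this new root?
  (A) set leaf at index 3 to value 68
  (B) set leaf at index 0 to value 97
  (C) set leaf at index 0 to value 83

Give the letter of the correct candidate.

Answer: B

Derivation:
Original leaves: [35, 76, 94, 1, 8, 66, 79, 90]
Target new root: 623
Try each candidate change and compute the resulting root:
Candidate A: set leaf[3] = 68 -> leaves = [35, 76, 94, 68, 8, 66, 79, 90]
  L0: [35, 76, 94, 68, 8, 66, 79, 90]
  L1: h(35,76)=(35*31+76)%997=164 h(94,68)=(94*31+68)%997=988 h(8,66)=(8*31+66)%997=314 h(79,90)=(79*31+90)%997=545 -> [164, 988, 314, 545]
  L2: h(164,988)=(164*31+988)%997=90 h(314,545)=(314*31+545)%997=309 -> [90, 309]
  L3: h(90,309)=(90*31+309)%997=108 -> [108]
  root = 108 != target 623
Candidate B: set leaf[0] = 97 -> leaves = [97, 76, 94, 1, 8, 66, 79, 90]
  L0: [97, 76, 94, 1, 8, 66, 79, 90]
  L1: h(97,76)=(97*31+76)%997=92 h(94,1)=(94*31+1)%997=921 h(8,66)=(8*31+66)%997=314 h(79,90)=(79*31+90)%997=545 -> [92, 921, 314, 545]
  L2: h(92,921)=(92*31+921)%997=782 h(314,545)=(314*31+545)%997=309 -> [782, 309]
  L3: h(782,309)=(782*31+309)%997=623 -> [623]
  root = 623 == target 623  ** MATCH **
Candidate C: set leaf[0] = 83 -> leaves = [83, 76, 94, 1, 8, 66, 79, 90]
  L0: [83, 76, 94, 1, 8, 66, 79, 90]
  L1: h(83,76)=(83*31+76)%997=655 h(94,1)=(94*31+1)%997=921 h(8,66)=(8*31+66)%997=314 h(79,90)=(79*31+90)%997=545 -> [655, 921, 314, 545]
  L2: h(655,921)=(655*31+921)%997=289 h(314,545)=(314*31+545)%997=309 -> [289, 309]
  L3: h(289,309)=(289*31+309)%997=295 -> [295]
  root = 295 != target 623
Candidate B produces the target root.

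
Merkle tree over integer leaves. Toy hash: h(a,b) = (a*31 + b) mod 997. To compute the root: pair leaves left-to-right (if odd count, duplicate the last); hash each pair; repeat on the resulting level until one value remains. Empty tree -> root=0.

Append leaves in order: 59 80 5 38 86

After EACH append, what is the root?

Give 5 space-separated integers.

Answer: 59 912 516 549 398

Derivation:
After append 59 (leaves=[59]):
  L0: [59]
  root=59
After append 80 (leaves=[59, 80]):
  L0: [59, 80]
  L1: h(59,80)=(59*31+80)%997=912 -> [912]
  root=912
After append 5 (leaves=[59, 80, 5]):
  L0: [59, 80, 5]
  L1: h(59,80)=(59*31+80)%997=912 h(5,5)=(5*31+5)%997=160 -> [912, 160]
  L2: h(912,160)=(912*31+160)%997=516 -> [516]
  root=516
After append 38 (leaves=[59, 80, 5, 38]):
  L0: [59, 80, 5, 38]
  L1: h(59,80)=(59*31+80)%997=912 h(5,38)=(5*31+38)%997=193 -> [912, 193]
  L2: h(912,193)=(912*31+193)%997=549 -> [549]
  root=549
After append 86 (leaves=[59, 80, 5, 38, 86]):
  L0: [59, 80, 5, 38, 86]
  L1: h(59,80)=(59*31+80)%997=912 h(5,38)=(5*31+38)%997=193 h(86,86)=(86*31+86)%997=758 -> [912, 193, 758]
  L2: h(912,193)=(912*31+193)%997=549 h(758,758)=(758*31+758)%997=328 -> [549, 328]
  L3: h(549,328)=(549*31+328)%997=398 -> [398]
  root=398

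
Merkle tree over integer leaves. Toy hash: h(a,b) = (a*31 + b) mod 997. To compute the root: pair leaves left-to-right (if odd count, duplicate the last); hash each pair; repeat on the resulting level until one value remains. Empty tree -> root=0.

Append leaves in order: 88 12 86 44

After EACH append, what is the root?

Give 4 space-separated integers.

Answer: 88 746 953 911

Derivation:
After append 88 (leaves=[88]):
  L0: [88]
  root=88
After append 12 (leaves=[88, 12]):
  L0: [88, 12]
  L1: h(88,12)=(88*31+12)%997=746 -> [746]
  root=746
After append 86 (leaves=[88, 12, 86]):
  L0: [88, 12, 86]
  L1: h(88,12)=(88*31+12)%997=746 h(86,86)=(86*31+86)%997=758 -> [746, 758]
  L2: h(746,758)=(746*31+758)%997=953 -> [953]
  root=953
After append 44 (leaves=[88, 12, 86, 44]):
  L0: [88, 12, 86, 44]
  L1: h(88,12)=(88*31+12)%997=746 h(86,44)=(86*31+44)%997=716 -> [746, 716]
  L2: h(746,716)=(746*31+716)%997=911 -> [911]
  root=911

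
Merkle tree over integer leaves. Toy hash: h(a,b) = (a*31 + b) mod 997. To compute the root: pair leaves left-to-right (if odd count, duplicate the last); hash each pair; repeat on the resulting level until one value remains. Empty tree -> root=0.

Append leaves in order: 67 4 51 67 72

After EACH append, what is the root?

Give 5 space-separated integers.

Answer: 67 87 341 357 50

Derivation:
After append 67 (leaves=[67]):
  L0: [67]
  root=67
After append 4 (leaves=[67, 4]):
  L0: [67, 4]
  L1: h(67,4)=(67*31+4)%997=87 -> [87]
  root=87
After append 51 (leaves=[67, 4, 51]):
  L0: [67, 4, 51]
  L1: h(67,4)=(67*31+4)%997=87 h(51,51)=(51*31+51)%997=635 -> [87, 635]
  L2: h(87,635)=(87*31+635)%997=341 -> [341]
  root=341
After append 67 (leaves=[67, 4, 51, 67]):
  L0: [67, 4, 51, 67]
  L1: h(67,4)=(67*31+4)%997=87 h(51,67)=(51*31+67)%997=651 -> [87, 651]
  L2: h(87,651)=(87*31+651)%997=357 -> [357]
  root=357
After append 72 (leaves=[67, 4, 51, 67, 72]):
  L0: [67, 4, 51, 67, 72]
  L1: h(67,4)=(67*31+4)%997=87 h(51,67)=(51*31+67)%997=651 h(72,72)=(72*31+72)%997=310 -> [87, 651, 310]
  L2: h(87,651)=(87*31+651)%997=357 h(310,310)=(310*31+310)%997=947 -> [357, 947]
  L3: h(357,947)=(357*31+947)%997=50 -> [50]
  root=50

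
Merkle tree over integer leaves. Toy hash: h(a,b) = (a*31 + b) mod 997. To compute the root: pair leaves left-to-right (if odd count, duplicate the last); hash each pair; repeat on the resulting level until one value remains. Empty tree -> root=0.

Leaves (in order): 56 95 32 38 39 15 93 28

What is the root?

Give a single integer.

Answer: 887

Derivation:
L0: [56, 95, 32, 38, 39, 15, 93, 28]
L1: h(56,95)=(56*31+95)%997=834 h(32,38)=(32*31+38)%997=33 h(39,15)=(39*31+15)%997=227 h(93,28)=(93*31+28)%997=917 -> [834, 33, 227, 917]
L2: h(834,33)=(834*31+33)%997=962 h(227,917)=(227*31+917)%997=975 -> [962, 975]
L3: h(962,975)=(962*31+975)%997=887 -> [887]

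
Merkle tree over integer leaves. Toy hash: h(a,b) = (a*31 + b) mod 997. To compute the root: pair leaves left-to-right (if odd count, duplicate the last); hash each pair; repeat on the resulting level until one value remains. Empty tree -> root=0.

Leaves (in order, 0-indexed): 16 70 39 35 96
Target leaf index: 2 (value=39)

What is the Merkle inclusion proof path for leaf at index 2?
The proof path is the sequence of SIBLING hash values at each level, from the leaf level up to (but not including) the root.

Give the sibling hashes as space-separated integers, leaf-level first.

L0 (leaves): [16, 70, 39, 35, 96], target index=2
L1: h(16,70)=(16*31+70)%997=566 [pair 0] h(39,35)=(39*31+35)%997=247 [pair 1] h(96,96)=(96*31+96)%997=81 [pair 2] -> [566, 247, 81]
  Sibling for proof at L0: 35
L2: h(566,247)=(566*31+247)%997=844 [pair 0] h(81,81)=(81*31+81)%997=598 [pair 1] -> [844, 598]
  Sibling for proof at L1: 566
L3: h(844,598)=(844*31+598)%997=840 [pair 0] -> [840]
  Sibling for proof at L2: 598
Root: 840
Proof path (sibling hashes from leaf to root): [35, 566, 598]

Answer: 35 566 598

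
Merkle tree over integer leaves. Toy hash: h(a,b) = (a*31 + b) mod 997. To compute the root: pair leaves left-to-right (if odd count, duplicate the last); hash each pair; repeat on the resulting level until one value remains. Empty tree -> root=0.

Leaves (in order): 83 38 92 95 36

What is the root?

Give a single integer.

L0: [83, 38, 92, 95, 36]
L1: h(83,38)=(83*31+38)%997=617 h(92,95)=(92*31+95)%997=953 h(36,36)=(36*31+36)%997=155 -> [617, 953, 155]
L2: h(617,953)=(617*31+953)%997=140 h(155,155)=(155*31+155)%997=972 -> [140, 972]
L3: h(140,972)=(140*31+972)%997=327 -> [327]

Answer: 327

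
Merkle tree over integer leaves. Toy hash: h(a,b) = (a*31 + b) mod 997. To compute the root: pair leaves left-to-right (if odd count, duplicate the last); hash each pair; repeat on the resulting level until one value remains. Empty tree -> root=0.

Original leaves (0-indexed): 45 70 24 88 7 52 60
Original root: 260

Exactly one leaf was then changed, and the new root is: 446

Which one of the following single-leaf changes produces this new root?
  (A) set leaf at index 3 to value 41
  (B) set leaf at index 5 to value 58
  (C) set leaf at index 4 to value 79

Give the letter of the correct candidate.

Answer: B

Derivation:
Original leaves: [45, 70, 24, 88, 7, 52, 60]
Target new root: 446
Try each candidate change and compute the resulting root:
Candidate A: set leaf[3] = 41 -> leaves = [45, 70, 24, 41, 7, 52, 60]
  L0: [45, 70, 24, 41, 7, 52, 60]
  L1: h(45,70)=(45*31+70)%997=468 h(24,41)=(24*31+41)%997=785 h(7,52)=(7*31+52)%997=269 h(60,60)=(60*31+60)%997=923 -> [468, 785, 269, 923]
  L2: h(468,785)=(468*31+785)%997=338 h(269,923)=(269*31+923)%997=289 -> [338, 289]
  L3: h(338,289)=(338*31+289)%997=797 -> [797]
  root = 797 != target 446
Candidate B: set leaf[5] = 58 -> leaves = [45, 70, 24, 88, 7, 58, 60]
  L0: [45, 70, 24, 88, 7, 58, 60]
  L1: h(45,70)=(45*31+70)%997=468 h(24,88)=(24*31+88)%997=832 h(7,58)=(7*31+58)%997=275 h(60,60)=(60*31+60)%997=923 -> [468, 832, 275, 923]
  L2: h(468,832)=(468*31+832)%997=385 h(275,923)=(275*31+923)%997=475 -> [385, 475]
  L3: h(385,475)=(385*31+475)%997=446 -> [446]
  root = 446 == target 446  ** MATCH **
Candidate C: set leaf[4] = 79 -> leaves = [45, 70, 24, 88, 79, 52, 60]
  L0: [45, 70, 24, 88, 79, 52, 60]
  L1: h(45,70)=(45*31+70)%997=468 h(24,88)=(24*31+88)%997=832 h(79,52)=(79*31+52)%997=507 h(60,60)=(60*31+60)%997=923 -> [468, 832, 507, 923]
  L2: h(468,832)=(468*31+832)%997=385 h(507,923)=(507*31+923)%997=688 -> [385, 688]
  L3: h(385,688)=(385*31+688)%997=659 -> [659]
  root = 659 != target 446
Candidate B produces the target root.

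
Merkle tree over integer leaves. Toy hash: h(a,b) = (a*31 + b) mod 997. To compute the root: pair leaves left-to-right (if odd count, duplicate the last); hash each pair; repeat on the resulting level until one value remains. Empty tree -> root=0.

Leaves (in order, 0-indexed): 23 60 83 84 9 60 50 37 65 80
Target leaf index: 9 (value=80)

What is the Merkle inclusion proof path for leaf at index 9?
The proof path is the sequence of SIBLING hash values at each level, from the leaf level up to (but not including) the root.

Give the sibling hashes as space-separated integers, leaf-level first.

Answer: 65 101 241 833

Derivation:
L0 (leaves): [23, 60, 83, 84, 9, 60, 50, 37, 65, 80], target index=9
L1: h(23,60)=(23*31+60)%997=773 [pair 0] h(83,84)=(83*31+84)%997=663 [pair 1] h(9,60)=(9*31+60)%997=339 [pair 2] h(50,37)=(50*31+37)%997=590 [pair 3] h(65,80)=(65*31+80)%997=101 [pair 4] -> [773, 663, 339, 590, 101]
  Sibling for proof at L0: 65
L2: h(773,663)=(773*31+663)%997=698 [pair 0] h(339,590)=(339*31+590)%997=132 [pair 1] h(101,101)=(101*31+101)%997=241 [pair 2] -> [698, 132, 241]
  Sibling for proof at L1: 101
L3: h(698,132)=(698*31+132)%997=833 [pair 0] h(241,241)=(241*31+241)%997=733 [pair 1] -> [833, 733]
  Sibling for proof at L2: 241
L4: h(833,733)=(833*31+733)%997=634 [pair 0] -> [634]
  Sibling for proof at L3: 833
Root: 634
Proof path (sibling hashes from leaf to root): [65, 101, 241, 833]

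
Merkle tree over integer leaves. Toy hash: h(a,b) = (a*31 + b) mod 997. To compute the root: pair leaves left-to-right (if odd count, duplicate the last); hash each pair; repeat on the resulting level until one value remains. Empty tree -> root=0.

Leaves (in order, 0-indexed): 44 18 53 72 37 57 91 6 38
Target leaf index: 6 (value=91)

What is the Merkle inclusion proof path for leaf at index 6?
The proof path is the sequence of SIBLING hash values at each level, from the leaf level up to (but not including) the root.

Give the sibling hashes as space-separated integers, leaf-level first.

L0 (leaves): [44, 18, 53, 72, 37, 57, 91, 6, 38], target index=6
L1: h(44,18)=(44*31+18)%997=385 [pair 0] h(53,72)=(53*31+72)%997=718 [pair 1] h(37,57)=(37*31+57)%997=207 [pair 2] h(91,6)=(91*31+6)%997=833 [pair 3] h(38,38)=(38*31+38)%997=219 [pair 4] -> [385, 718, 207, 833, 219]
  Sibling for proof at L0: 6
L2: h(385,718)=(385*31+718)%997=689 [pair 0] h(207,833)=(207*31+833)%997=271 [pair 1] h(219,219)=(219*31+219)%997=29 [pair 2] -> [689, 271, 29]
  Sibling for proof at L1: 207
L3: h(689,271)=(689*31+271)%997=693 [pair 0] h(29,29)=(29*31+29)%997=928 [pair 1] -> [693, 928]
  Sibling for proof at L2: 689
L4: h(693,928)=(693*31+928)%997=477 [pair 0] -> [477]
  Sibling for proof at L3: 928
Root: 477
Proof path (sibling hashes from leaf to root): [6, 207, 689, 928]

Answer: 6 207 689 928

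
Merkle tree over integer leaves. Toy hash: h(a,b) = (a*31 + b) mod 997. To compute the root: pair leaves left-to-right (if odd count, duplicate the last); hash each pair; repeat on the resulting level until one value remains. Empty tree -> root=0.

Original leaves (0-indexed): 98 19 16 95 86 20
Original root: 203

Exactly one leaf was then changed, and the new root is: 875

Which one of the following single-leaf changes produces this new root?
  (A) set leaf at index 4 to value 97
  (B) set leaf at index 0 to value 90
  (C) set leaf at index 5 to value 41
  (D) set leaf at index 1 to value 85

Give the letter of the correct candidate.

Answer: C

Derivation:
Original leaves: [98, 19, 16, 95, 86, 20]
Target new root: 875
Try each candidate change and compute the resulting root:
Candidate A: set leaf[4] = 97 -> leaves = [98, 19, 16, 95, 97, 20]
  L0: [98, 19, 16, 95, 97, 20]
  L1: h(98,19)=(98*31+19)%997=66 h(16,95)=(16*31+95)%997=591 h(97,20)=(97*31+20)%997=36 -> [66, 591, 36]
  L2: h(66,591)=(66*31+591)%997=643 h(36,36)=(36*31+36)%997=155 -> [643, 155]
  L3: h(643,155)=(643*31+155)%997=148 -> [148]
  root = 148 != target 875
Candidate B: set leaf[0] = 90 -> leaves = [90, 19, 16, 95, 86, 20]
  L0: [90, 19, 16, 95, 86, 20]
  L1: h(90,19)=(90*31+19)%997=815 h(16,95)=(16*31+95)%997=591 h(86,20)=(86*31+20)%997=692 -> [815, 591, 692]
  L2: h(815,591)=(815*31+591)%997=931 h(692,692)=(692*31+692)%997=210 -> [931, 210]
  L3: h(931,210)=(931*31+210)%997=158 -> [158]
  root = 158 != target 875
Candidate C: set leaf[5] = 41 -> leaves = [98, 19, 16, 95, 86, 41]
  L0: [98, 19, 16, 95, 86, 41]
  L1: h(98,19)=(98*31+19)%997=66 h(16,95)=(16*31+95)%997=591 h(86,41)=(86*31+41)%997=713 -> [66, 591, 713]
  L2: h(66,591)=(66*31+591)%997=643 h(713,713)=(713*31+713)%997=882 -> [643, 882]
  L3: h(643,882)=(643*31+882)%997=875 -> [875]
  root = 875 == target 875  ** MATCH **
Candidate D: set leaf[1] = 85 -> leaves = [98, 85, 16, 95, 86, 20]
  L0: [98, 85, 16, 95, 86, 20]
  L1: h(98,85)=(98*31+85)%997=132 h(16,95)=(16*31+95)%997=591 h(86,20)=(86*31+20)%997=692 -> [132, 591, 692]
  L2: h(132,591)=(132*31+591)%997=695 h(692,692)=(692*31+692)%997=210 -> [695, 210]
  L3: h(695,210)=(695*31+210)%997=818 -> [818]
  root = 818 != target 875
Candidate C produces the target root.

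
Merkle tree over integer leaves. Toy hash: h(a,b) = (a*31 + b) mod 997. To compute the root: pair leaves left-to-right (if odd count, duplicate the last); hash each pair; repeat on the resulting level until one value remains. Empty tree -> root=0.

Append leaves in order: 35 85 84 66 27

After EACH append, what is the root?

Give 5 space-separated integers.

Answer: 35 173 75 57 502

Derivation:
After append 35 (leaves=[35]):
  L0: [35]
  root=35
After append 85 (leaves=[35, 85]):
  L0: [35, 85]
  L1: h(35,85)=(35*31+85)%997=173 -> [173]
  root=173
After append 84 (leaves=[35, 85, 84]):
  L0: [35, 85, 84]
  L1: h(35,85)=(35*31+85)%997=173 h(84,84)=(84*31+84)%997=694 -> [173, 694]
  L2: h(173,694)=(173*31+694)%997=75 -> [75]
  root=75
After append 66 (leaves=[35, 85, 84, 66]):
  L0: [35, 85, 84, 66]
  L1: h(35,85)=(35*31+85)%997=173 h(84,66)=(84*31+66)%997=676 -> [173, 676]
  L2: h(173,676)=(173*31+676)%997=57 -> [57]
  root=57
After append 27 (leaves=[35, 85, 84, 66, 27]):
  L0: [35, 85, 84, 66, 27]
  L1: h(35,85)=(35*31+85)%997=173 h(84,66)=(84*31+66)%997=676 h(27,27)=(27*31+27)%997=864 -> [173, 676, 864]
  L2: h(173,676)=(173*31+676)%997=57 h(864,864)=(864*31+864)%997=729 -> [57, 729]
  L3: h(57,729)=(57*31+729)%997=502 -> [502]
  root=502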